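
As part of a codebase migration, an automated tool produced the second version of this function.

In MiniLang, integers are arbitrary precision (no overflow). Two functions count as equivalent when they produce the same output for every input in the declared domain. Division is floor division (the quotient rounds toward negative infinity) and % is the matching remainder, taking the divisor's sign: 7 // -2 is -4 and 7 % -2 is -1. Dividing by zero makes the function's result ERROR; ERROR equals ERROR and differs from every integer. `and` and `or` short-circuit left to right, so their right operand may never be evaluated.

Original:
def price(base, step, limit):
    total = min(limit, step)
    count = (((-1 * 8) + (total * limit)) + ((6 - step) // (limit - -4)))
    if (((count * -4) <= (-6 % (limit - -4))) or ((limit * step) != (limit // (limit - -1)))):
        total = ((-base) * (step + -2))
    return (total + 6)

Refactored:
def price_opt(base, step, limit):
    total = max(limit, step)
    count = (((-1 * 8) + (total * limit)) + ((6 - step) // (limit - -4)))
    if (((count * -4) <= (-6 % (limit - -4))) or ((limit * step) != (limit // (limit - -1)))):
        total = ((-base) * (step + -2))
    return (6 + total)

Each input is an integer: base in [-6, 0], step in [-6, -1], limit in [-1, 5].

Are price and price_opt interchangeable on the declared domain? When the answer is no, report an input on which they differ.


These are not equivalent — on base=-6, step=-6, limit=-1 the outputs split (-42 vs ERROR).
price: total=-6, then count=2, then (((count * -4) <= (-6 % (limit - -4))) or ((limit * step) != (limit // (limit - -1)))) is true, then total=-48, then returns -42
price_opt: total=-1, then count=-3, then a zero divisor aborts: ERROR
verdict: not equivalent; witness: base=-6, step=-6, limit=-1


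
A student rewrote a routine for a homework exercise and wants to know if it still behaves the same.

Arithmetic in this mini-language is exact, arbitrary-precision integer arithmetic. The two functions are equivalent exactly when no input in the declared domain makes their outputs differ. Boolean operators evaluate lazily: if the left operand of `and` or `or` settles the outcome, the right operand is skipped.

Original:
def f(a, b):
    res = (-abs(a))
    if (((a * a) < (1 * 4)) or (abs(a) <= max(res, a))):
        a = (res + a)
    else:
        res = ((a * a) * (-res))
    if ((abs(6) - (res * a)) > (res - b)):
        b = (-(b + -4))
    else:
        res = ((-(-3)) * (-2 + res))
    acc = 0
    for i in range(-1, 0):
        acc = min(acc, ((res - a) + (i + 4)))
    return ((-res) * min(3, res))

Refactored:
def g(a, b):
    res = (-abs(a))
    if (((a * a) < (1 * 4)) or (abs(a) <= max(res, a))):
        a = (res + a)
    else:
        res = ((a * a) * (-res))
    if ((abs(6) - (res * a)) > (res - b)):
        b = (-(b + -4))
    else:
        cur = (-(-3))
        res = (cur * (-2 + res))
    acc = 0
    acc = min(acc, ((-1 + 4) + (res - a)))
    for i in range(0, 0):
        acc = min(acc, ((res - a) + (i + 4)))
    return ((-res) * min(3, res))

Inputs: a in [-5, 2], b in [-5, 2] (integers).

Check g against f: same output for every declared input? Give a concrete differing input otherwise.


Behavior is preserved: although constant usage differs, plus arithmetic usage differs, plus min/max/abs usage differs, plus local variable names differ, plus loop structure differs, plus statement counts differ, the outputs never diverge.
As a probe, take a=1, b=-3: f runs res=-1, then (((a * a) < (1 * 4)) or (abs(a) <= max(res, a))) is true, then a=0, then ((abs(6) - (res * a)) > (res - b)) is true, then b=7, then acc=0, then (i=-1), then acc=0, then returns -1; g runs res=-1, then (((a * a) < (1 * 4)) or (abs(a) <= max(res, a))) is true, then a=0, then ((abs(6) - (res * a)) > (res - b)) is true, then b=7, then acc=0, then acc=0, then the loop over i runs zero times, then returns -1; both end at -1.
Across all 64 domain points the two functions coincide.
verdict: equivalent


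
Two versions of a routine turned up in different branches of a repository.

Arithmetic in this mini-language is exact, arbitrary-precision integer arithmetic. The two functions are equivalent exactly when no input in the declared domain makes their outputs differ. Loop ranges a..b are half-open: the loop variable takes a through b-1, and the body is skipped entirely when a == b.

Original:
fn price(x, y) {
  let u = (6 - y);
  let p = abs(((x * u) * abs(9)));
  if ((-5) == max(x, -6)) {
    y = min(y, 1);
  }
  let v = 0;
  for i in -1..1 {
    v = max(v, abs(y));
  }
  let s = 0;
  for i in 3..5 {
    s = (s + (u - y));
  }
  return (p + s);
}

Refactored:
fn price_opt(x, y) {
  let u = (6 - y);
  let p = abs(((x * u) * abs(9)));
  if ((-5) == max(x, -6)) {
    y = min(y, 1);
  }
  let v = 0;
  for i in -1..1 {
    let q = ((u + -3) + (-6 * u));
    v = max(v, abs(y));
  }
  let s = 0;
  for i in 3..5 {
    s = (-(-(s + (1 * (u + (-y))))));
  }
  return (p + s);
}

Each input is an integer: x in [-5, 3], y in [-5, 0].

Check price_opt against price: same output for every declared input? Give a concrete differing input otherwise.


The two versions differ — the changes include arithmetic usage differs, and constant usage differs, and statement counts differ, and local variable names differ.
Spot check at x=1, y=-3 — price: u becomes 9; next p becomes 81; next ((-5) == max(x, -6)) evaluates to false; next v becomes 0; next at i=-1:; next v becomes 3; next at i=0:; next v becomes 3; next s becomes 0; next at i=3:; next s becomes 12; next at i=4:; next s becomes 24; next final value 105. price_opt: u becomes 9; next p becomes 81; next ((-5) == max(x, -6)) evaluates to false; next v becomes 0; next at i=-1:; next q becomes -48; next v becomes 3; next at i=0:; next q becomes -48; next v becomes 3; next s becomes 0; next at i=3:; next s becomes 12; next at i=4:; next s becomes 24; next final value 105. Both give 105.
Checked all 54 inputs in the declared domain: the outputs agree on every one.
verdict: equivalent


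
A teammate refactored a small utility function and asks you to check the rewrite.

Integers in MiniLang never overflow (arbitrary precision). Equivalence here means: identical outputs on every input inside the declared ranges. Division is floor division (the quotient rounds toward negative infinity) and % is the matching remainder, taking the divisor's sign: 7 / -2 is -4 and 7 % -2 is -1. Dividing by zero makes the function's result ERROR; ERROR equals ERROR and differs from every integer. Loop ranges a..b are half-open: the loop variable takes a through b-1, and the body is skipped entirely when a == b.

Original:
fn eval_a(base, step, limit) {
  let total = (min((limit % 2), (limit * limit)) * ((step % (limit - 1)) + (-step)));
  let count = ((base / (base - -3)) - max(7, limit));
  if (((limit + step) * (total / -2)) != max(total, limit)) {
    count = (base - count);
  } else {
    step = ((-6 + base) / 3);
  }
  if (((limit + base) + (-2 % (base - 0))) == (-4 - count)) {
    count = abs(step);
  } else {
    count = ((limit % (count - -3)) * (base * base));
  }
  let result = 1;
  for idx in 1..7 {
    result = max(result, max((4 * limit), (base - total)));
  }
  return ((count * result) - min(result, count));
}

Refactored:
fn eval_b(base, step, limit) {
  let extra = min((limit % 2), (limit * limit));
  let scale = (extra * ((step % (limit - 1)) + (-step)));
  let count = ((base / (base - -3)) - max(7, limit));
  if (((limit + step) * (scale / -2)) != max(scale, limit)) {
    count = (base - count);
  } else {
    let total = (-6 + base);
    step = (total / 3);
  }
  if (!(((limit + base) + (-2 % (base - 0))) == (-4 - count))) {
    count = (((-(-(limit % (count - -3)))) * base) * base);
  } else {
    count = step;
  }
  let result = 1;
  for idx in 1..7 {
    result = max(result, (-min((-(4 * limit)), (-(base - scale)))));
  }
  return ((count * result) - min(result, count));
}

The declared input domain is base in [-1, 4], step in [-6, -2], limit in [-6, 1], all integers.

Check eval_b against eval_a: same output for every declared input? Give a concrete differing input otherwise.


Consider the input base=4, step=-3, limit=-3.
eval_a: total := 0 | count := -7 | (((limit + step) * (total / -2)) != max(total, limit)): false | step := -1 | (((limit + base) + (-2 % (base - 0))) == (-4 - count)): true | count := 1 | result := 1 | iter idx=1: | result := 4 | iter idx=2: | result := 4 | iter idx=3: | result := 4 | iter idx=4: | result := 4 | iter idx=5: | result := 4 | iter idx=6: | result := 4 | result 3
eval_b: extra := 1 | scale := 0 | count := -7 | (((limit + step) * (scale / -2)) != max(scale, limit)): false | total := -2 | step := -1 | (!(((limit + base) + (-2 % (base - 0))) == (-4 - count))): false | count := -1 | result := 1 | iter idx=1: | result := 4 | iter idx=2: | result := 4 | iter idx=3: | result := 4 | iter idx=4: | result := 4 | iter idx=5: | result := 4 | iter idx=6: | result := 4 | result -3
3 against -3: the behavior changed.
verdict: not equivalent; witness: base=4, step=-3, limit=-3


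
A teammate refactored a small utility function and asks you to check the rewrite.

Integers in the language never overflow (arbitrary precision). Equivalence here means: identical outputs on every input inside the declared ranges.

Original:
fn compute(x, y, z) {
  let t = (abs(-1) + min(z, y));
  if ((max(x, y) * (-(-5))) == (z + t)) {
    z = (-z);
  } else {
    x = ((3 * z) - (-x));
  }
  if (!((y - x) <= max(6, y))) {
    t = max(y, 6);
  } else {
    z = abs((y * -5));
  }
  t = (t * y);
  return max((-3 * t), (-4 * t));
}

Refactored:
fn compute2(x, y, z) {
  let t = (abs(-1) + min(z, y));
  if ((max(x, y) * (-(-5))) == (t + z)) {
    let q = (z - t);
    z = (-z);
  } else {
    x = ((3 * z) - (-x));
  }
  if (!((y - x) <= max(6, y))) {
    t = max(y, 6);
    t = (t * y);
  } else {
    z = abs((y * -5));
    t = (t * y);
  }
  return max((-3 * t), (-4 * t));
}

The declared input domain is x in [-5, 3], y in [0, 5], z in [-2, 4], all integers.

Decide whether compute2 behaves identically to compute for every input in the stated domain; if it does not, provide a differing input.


The two versions differ — the changes include arithmetic usage differs, plus statement counts differ, plus local variable names differ.
One worked example (x=-2, y=2, z=2) — compute: t becomes 3; next ((max(x, y) * (-(-5))) == (z + t)) evaluates to false; next x becomes 4; next (!((y - x) <= max(6, y))) evaluates to false; next z becomes 10; next t becomes 6; next final value -18; compute2: t becomes 3; next ((max(x, y) * (-(-5))) == (t + z)) evaluates to false; next x becomes 4; next (!((y - x) <= max(6, y))) evaluates to false; next z becomes 10; next t becomes 6; next final value -18; agreement on -18.
Every one of the 378 inputs gives matching results.
verdict: equivalent


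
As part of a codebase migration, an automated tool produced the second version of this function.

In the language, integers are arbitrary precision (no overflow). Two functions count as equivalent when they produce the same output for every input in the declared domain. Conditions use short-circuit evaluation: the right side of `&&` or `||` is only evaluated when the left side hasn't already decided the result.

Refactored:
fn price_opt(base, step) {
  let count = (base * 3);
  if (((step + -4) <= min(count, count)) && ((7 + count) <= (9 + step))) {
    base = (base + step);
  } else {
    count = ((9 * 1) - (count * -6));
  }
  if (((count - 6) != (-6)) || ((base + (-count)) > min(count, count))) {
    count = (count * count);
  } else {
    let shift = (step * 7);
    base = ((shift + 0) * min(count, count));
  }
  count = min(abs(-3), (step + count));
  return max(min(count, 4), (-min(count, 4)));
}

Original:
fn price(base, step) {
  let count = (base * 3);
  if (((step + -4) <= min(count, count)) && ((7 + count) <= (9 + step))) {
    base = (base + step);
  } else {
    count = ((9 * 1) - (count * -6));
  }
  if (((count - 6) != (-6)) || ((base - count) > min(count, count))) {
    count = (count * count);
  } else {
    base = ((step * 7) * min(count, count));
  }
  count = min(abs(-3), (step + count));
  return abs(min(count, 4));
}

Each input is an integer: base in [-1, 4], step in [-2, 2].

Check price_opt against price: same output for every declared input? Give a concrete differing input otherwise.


The two versions differ — the changes include arithmetic usage differs, and local variable names differ, and min/max/abs usage differs, and constant usage differs, and statement counts differ.
Spot check at base=1, step=-1 — price: count := 3 | (((step + -4) <= min(count, count)) && ((7 + count) <= (9 + step))): false | count := 27 | (((count - 6) != (-6)) || ((base - count) > min(count, count))): true | count := 729 | count := 3 | result 3. price_opt: count := 3 | (((step + -4) <= min(count, count)) && ((7 + count) <= (9 + step))): false | count := 27 | (((count - 6) != (-6)) || ((base + (-count)) > min(count, count))): true | count := 729 | count := 3 | result 3. Both give 3.
Checked all 30 inputs in the declared domain: the outputs agree on every one.
verdict: equivalent


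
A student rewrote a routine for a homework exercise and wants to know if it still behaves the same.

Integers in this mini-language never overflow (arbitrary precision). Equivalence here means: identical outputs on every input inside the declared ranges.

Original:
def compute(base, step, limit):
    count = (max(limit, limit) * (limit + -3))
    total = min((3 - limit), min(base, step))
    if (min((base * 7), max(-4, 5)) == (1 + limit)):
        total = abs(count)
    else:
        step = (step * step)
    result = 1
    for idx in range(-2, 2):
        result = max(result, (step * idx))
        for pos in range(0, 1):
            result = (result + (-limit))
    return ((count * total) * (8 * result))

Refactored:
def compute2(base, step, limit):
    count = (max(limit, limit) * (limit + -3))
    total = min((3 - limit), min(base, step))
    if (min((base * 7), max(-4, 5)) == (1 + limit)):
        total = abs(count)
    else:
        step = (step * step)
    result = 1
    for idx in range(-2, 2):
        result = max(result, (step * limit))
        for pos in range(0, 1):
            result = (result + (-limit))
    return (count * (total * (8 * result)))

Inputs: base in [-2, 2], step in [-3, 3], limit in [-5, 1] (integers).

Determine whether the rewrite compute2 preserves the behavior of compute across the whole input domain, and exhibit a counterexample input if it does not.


Run the pair on base=-2, step=-3, limit=-2.
compute: count := 10 | total := -3 | (min((base * 7), max(-4, 5)) == (1 + limit)): false | step := 9 | result := 1 | iter idx=-2: | result := 1 | iter pos=0: | result := 3 | iter idx=-1: | result := 3 | iter pos=0: | result := 5 | iter idx=0: | result := 5 | iter pos=0: | result := 7 | iter idx=1: | result := 9 | iter pos=0: | result := 11 | result -2640
compute2: count := 10 | total := -3 | (min((base * 7), max(-4, 5)) == (1 + limit)): false | step := 9 | result := 1 | iter idx=-2: | result := 1 | iter pos=0: | result := 3 | iter idx=-1: | result := 3 | iter pos=0: | result := 5 | iter idx=0: | result := 5 | iter pos=0: | result := 7 | iter idx=1: | result := 7 | iter pos=0: | result := 9 | result -2160
-2640 != -2160, so the rewrite changes behavior.
verdict: not equivalent; witness: base=-2, step=-3, limit=-2


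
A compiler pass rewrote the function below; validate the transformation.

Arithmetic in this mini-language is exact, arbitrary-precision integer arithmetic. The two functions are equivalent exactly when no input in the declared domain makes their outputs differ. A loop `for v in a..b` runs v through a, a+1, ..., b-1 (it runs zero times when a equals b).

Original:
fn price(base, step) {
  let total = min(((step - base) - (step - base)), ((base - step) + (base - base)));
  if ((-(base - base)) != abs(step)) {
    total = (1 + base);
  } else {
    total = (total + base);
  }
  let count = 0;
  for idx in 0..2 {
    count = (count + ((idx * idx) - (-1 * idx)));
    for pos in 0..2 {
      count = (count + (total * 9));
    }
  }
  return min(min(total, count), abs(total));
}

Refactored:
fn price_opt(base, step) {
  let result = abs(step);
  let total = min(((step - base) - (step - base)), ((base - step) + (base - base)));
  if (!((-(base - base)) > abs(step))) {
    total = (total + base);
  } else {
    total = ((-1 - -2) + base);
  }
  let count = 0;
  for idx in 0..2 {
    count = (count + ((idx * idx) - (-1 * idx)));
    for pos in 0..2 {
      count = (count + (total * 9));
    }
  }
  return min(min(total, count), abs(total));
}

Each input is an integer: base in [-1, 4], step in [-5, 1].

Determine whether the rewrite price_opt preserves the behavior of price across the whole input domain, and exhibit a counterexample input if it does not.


These are not equivalent — on base=-1, step=-5 the outputs split (0 vs -34).
price: total := 0 | ((-(base - base)) != abs(step)): true | total := 0 | count := 0 | iter idx=0: | count := 0 | iter pos=0: | count := 0 | iter pos=1: | count := 0 | iter idx=1: | count := 2 | iter pos=0: | count := 2 | iter pos=1: | count := 2 | result 0
price_opt: result := 5 | total := 0 | (!((-(base - base)) > abs(step))): true | total := -1 | count := 0 | iter idx=0: | count := 0 | iter pos=0: | count := -9 | iter pos=1: | count := -18 | iter idx=1: | count := -16 | iter pos=0: | count := -25 | iter pos=1: | count := -34 | result -34
verdict: not equivalent; witness: base=-1, step=-5


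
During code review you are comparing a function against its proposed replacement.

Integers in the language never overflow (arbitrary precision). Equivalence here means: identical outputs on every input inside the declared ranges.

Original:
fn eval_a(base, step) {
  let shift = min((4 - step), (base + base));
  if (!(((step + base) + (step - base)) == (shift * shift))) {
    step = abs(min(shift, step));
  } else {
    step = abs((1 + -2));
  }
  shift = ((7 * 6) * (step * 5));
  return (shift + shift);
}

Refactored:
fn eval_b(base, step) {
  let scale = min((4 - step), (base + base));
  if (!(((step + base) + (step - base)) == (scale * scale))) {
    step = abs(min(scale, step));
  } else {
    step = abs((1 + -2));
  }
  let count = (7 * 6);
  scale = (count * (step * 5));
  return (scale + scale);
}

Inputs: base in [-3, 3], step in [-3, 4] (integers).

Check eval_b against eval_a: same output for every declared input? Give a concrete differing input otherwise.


This is a faithful refactor — statement counts differ, plus local variable names differ, but the computed results match everywhere.
As a probe, take base=0, step=-2: eval_a runs shift = 0; (!(((step + base) + (step - base)) == (shift * shift))) -> true; step = 2; shift = 420; return 840; eval_b runs scale = 0; (!(((step + base) + (step - base)) == (scale * scale))) -> true; step = 2; count = 42; scale = 420; return 840; both end at 840.
An exhaustive pass over the 56 declared inputs shows identical outputs.
verdict: equivalent


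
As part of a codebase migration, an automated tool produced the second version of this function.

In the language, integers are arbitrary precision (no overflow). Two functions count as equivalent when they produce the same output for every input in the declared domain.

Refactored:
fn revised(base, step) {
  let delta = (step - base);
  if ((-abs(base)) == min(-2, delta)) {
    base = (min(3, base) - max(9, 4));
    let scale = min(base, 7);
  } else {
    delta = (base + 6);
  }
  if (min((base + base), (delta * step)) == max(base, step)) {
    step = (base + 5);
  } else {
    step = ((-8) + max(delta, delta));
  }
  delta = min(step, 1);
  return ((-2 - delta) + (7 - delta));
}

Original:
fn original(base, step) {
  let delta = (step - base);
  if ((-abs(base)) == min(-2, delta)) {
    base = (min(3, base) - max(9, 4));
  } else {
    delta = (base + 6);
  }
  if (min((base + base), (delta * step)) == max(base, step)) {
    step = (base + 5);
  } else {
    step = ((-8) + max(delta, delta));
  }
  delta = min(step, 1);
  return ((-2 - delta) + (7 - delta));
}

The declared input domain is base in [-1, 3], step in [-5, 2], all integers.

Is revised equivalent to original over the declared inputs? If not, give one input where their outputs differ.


Comparing the listings, the differences include: min/max/abs usage differs; and constant usage differs; and local variable names differ; and statement counts differ.
Tracing base=0, step=-5: original: delta becomes -5; next ((-abs(base)) == min(-2, delta)) evaluates to false; next delta becomes 6; next (min((base + base), (delta * step)) == max(base, step)) evaluates to false; next step becomes -2; next delta becomes -2; next final value 9 | revised: delta becomes -5; next ((-abs(base)) == min(-2, delta)) evaluates to false; next delta becomes 6; next (min((base + base), (delta * step)) == max(base, step)) evaluates to false; next step becomes -2; next delta becomes -2; next final value 9 — matching result 9.
Across all 40 domain points the two functions coincide.
verdict: equivalent


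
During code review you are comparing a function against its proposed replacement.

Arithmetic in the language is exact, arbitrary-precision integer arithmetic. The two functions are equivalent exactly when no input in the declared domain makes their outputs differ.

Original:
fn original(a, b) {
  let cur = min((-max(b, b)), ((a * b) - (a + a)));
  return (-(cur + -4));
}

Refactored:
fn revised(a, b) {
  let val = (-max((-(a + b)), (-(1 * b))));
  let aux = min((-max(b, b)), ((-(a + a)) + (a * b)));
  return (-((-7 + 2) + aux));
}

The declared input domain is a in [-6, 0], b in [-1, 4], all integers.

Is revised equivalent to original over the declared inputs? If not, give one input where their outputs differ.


The rewrite breaks on a=-6, b=-1, where the results are 3 and 4.
original: cur := 1 | result 3
revised: val := -7 | aux := 1 | result 4
verdict: not equivalent; witness: a=-6, b=-1


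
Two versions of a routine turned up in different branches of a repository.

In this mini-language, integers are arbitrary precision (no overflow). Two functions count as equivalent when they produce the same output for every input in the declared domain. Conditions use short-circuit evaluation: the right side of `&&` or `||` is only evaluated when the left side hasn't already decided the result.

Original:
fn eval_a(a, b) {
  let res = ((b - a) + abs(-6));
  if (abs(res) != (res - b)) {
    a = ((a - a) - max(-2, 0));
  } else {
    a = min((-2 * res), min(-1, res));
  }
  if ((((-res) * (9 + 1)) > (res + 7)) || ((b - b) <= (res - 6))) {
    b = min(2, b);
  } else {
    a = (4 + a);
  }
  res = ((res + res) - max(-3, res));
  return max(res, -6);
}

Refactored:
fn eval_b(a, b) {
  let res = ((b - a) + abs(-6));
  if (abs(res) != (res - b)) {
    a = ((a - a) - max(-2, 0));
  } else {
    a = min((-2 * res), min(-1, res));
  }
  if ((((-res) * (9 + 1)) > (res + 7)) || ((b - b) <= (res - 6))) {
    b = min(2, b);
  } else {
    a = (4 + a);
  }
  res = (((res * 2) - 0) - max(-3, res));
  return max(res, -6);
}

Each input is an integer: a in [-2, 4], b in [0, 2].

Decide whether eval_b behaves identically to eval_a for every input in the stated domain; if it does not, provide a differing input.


The two are interchangeable: arithmetic usage differs; constant usage differs, and every declared input agrees.
Spot check at a=0, b=1 — eval_a: res=7, then (abs(res) != (res - b)) is true, then a=0, then ((((-res) * (9 + 1)) > (res + 7)) || ((b - b) <= (res - 6))) is true, then b=1, then res=7, then returns 7. eval_b: res=7, then (abs(res) != (res - b)) is true, then a=0, then ((((-res) * (9 + 1)) > (res + 7)) || ((b - b) <= (res - 6))) is true, then b=1, then res=7, then returns 7. Both give 7.
An exhaustive pass over the 21 declared inputs shows identical outputs.
verdict: equivalent


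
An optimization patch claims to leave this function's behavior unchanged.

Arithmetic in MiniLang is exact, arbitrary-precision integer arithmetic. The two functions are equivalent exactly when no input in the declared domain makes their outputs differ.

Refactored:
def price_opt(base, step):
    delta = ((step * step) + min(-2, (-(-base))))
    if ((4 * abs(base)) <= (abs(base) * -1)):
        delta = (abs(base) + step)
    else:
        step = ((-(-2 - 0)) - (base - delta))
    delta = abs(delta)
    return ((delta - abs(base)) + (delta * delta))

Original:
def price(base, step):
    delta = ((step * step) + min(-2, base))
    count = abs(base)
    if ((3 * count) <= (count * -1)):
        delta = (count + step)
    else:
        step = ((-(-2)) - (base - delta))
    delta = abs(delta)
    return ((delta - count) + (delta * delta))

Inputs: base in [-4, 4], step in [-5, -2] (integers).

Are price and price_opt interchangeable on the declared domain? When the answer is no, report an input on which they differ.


Although `3` became `4`, no input in the stated domain can expose it.
As a probe, take base=1, step=-4: price runs delta := 14 | count := 1 | ((3 * count) <= (count * -1)): false | step := 15 | delta := 14 | result 209; price_opt runs delta := 14 | ((4 * abs(base)) <= (abs(base) * -1)): false | step := 15 | delta := 14 | result 209; both end at 209.
Every one of the 36 inputs gives matching results.
verdict: equivalent


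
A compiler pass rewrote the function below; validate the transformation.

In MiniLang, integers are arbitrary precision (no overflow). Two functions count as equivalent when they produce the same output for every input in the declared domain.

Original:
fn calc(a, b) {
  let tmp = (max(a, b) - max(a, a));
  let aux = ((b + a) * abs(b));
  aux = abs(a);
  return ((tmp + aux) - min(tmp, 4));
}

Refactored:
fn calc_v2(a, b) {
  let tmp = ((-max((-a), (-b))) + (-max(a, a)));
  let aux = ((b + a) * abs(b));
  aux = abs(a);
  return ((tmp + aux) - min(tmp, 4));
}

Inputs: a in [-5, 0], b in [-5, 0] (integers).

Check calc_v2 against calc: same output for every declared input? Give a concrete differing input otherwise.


On input a=-5, b=0, calc returns 6 while calc_v2 returns 5.
verdict: not equivalent; witness: a=-5, b=0


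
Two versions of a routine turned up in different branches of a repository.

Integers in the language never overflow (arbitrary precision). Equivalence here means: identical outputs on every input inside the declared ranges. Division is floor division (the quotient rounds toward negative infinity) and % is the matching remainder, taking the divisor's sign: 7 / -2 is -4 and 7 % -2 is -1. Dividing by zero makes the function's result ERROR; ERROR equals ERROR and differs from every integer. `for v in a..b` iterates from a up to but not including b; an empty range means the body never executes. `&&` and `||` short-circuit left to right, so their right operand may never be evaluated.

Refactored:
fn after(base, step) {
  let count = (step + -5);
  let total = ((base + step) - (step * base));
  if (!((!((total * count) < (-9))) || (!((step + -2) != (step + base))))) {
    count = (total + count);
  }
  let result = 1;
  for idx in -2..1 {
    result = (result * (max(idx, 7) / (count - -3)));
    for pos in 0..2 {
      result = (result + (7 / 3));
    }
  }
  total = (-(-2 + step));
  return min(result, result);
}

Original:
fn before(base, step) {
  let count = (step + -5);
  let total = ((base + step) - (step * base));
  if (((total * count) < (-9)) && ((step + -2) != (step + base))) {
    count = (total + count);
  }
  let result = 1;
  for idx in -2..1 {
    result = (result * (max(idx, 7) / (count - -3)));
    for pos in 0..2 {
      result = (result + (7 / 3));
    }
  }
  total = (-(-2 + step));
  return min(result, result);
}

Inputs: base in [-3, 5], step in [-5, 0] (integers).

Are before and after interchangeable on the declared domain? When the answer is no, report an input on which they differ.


Side by side, the visible changes include: boolean connective usage differs.
Tracing base=0, step=0: before: count becomes -5; next total becomes 0; next (((total * count) < (-9)) && ((step + -2) != (step + base))) evaluates to false; next result becomes 1; next at idx=-2:; next result becomes -4; next at pos=0:; next result becomes -2; next at pos=1:; next result becomes 0; next at idx=-1:; next result becomes 0; next at pos=0:; next result becomes 2; next at pos=1:; next result becomes 4; next at idx=0:; next result becomes -16; next at pos=0:; next result becomes -14; next at pos=1:; next result becomes -12; next total becomes 2; next final value -12 | after: count becomes -5; next total becomes 0; next (!((!((total * count) < (-9))) || (!((step + -2) != (step + base))))) evaluates to false; next result becomes 1; next at idx=-2:; next result becomes -4; next at pos=0:; next result becomes -2; next at pos=1:; next result becomes 0; next at idx=-1:; next result becomes 0; next at pos=0:; next result becomes 2; next at pos=1:; next result becomes 4; next at idx=0:; next result becomes -16; next at pos=0:; next result becomes -14; next at pos=1:; next result becomes -12; next total becomes 2; next final value -12 — matching result -12.
Every one of the 54 inputs gives matching results.
verdict: equivalent


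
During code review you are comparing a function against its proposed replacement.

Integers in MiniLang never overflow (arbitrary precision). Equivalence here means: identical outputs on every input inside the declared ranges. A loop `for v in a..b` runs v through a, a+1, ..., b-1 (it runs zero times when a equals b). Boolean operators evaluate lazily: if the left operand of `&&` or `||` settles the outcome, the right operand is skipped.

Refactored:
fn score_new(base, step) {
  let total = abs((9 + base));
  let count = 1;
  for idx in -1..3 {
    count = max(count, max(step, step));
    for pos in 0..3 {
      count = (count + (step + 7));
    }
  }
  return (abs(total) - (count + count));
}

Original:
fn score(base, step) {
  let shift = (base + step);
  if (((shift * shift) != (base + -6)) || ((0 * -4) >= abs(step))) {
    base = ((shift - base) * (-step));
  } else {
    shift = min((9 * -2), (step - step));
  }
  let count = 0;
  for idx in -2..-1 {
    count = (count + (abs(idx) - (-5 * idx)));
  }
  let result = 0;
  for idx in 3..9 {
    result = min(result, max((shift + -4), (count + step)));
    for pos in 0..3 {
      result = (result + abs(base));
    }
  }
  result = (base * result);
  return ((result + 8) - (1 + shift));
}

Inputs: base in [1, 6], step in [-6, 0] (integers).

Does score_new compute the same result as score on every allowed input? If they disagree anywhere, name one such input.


Not equivalent: base=1, step=-6 separates them (-3552 vs -16).
score: shift := -5 | (((shift * shift) != (base + -6)) || ((0 * -4) >= abs(step))): true | base := -36 | count := 0 | iter idx=-2: | count := -8 | result := 0 | iter idx=3: | result := -9 | iter pos=0: | result := 27 | iter pos=1: | result := 63 | iter pos=2: | result := 99 | iter idx=4: | result := -9 | iter pos=0: | result := 27 | iter pos=1: | result := 63 | iter pos=2: | result := 99 | iter idx=5: | result := -9 | iter pos=0: | result := 27 | iter pos=1: | result := 63 | iter pos=2: | result := 99 | iter idx=6: | result := -9 | iter pos=0: | result := 27 | iter pos=1: | result := 63 | iter pos=2: | result := 99 | iter idx=7: | result := -9 | iter pos=0: | result := 27 | iter pos=1: | result := 63 | iter pos=2: | result := 99 | iter idx=8: | result := -9 | iter pos=0: | result := 27 | iter pos=1: | result := 63 | iter pos=2: | result := 99 | result := -3564 | result -3552
score_new: total := 10 | count := 1 | iter idx=-1: | count := 1 | iter pos=0: | count := 2 | iter pos=1: | count := 3 | iter pos=2: | count := 4 | iter idx=0: | count := 4 | iter pos=0: | count := 5 | iter pos=1: | count := 6 | iter pos=2: | count := 7 | iter idx=1: | count := 7 | iter pos=0: | count := 8 | iter pos=1: | count := 9 | iter pos=2: | count := 10 | iter idx=2: | count := 10 | iter pos=0: | count := 11 | iter pos=1: | count := 12 | iter pos=2: | count := 13 | result -16
verdict: not equivalent; witness: base=1, step=-6


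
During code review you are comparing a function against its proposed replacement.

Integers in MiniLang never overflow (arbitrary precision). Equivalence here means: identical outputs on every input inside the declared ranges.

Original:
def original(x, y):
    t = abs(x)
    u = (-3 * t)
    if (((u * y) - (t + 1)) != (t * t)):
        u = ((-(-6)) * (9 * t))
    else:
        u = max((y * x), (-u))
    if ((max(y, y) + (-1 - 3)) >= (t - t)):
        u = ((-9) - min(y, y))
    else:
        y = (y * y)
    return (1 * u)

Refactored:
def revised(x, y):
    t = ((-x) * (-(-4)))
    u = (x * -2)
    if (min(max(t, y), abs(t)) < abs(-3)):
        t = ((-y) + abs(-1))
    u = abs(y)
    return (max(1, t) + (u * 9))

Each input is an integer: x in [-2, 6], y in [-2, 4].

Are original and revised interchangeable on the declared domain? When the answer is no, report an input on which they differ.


Take x=-2, y=-2.
original: t := 2 | u := -6 | (((u * y) - (t + 1)) != (t * t)): true | u := 108 | ((max(y, y) + (-1 - 3)) >= (t - t)): false | y := 4 | result 108
revised: t := 8 | u := 4 | (min(max(t, y), abs(t)) < abs(-3)): false | u := 2 | result 26
108 against 26: the behavior changed.
verdict: not equivalent; witness: x=-2, y=-2


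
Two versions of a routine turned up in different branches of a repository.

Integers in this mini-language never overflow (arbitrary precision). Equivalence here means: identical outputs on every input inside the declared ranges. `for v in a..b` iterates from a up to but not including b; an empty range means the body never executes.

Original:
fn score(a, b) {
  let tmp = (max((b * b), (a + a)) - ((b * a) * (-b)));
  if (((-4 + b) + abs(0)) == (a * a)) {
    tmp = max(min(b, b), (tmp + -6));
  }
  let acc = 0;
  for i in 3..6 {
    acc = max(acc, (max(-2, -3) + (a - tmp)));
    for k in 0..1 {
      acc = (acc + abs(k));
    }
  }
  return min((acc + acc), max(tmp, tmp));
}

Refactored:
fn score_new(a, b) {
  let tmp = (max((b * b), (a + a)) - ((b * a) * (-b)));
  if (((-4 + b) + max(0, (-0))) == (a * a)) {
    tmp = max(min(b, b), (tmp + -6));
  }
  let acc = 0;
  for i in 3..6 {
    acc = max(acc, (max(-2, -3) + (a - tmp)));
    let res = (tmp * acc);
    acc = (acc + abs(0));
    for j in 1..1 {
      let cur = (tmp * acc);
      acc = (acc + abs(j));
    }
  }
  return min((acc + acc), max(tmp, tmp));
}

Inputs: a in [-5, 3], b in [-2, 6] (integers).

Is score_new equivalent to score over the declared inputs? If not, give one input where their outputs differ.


Behavior is preserved: although statement counts differ; and arithmetic usage differs; and local variable names differ; and loop structure differs; and constant usage differs; and min/max/abs usage differs, the outputs never diverge.
Spot check at a=0, b=-2 — score: tmp=4, then (((-4 + b) + abs(0)) == (a * a)) is false, then acc=0, then (i=3), then acc=0, then (k=0), then acc=0, then (i=4), then acc=0, then (k=0), then acc=0, then (i=5), then acc=0, then (k=0), then acc=0, then returns 0. score_new: tmp=4, then (((-4 + b) + max(0, (-0))) == (a * a)) is false, then acc=0, then (i=3), then acc=0, then res=0, then acc=0, then the loop over j runs zero times, then (i=4), then acc=0, then res=0, then acc=0, then the loop over j runs zero times, then (i=5), then acc=0, then res=0, then acc=0, then the loop over j runs zero times, then returns 0. Both give 0.
Checked all 81 inputs in the declared domain: the outputs agree on every one.
verdict: equivalent


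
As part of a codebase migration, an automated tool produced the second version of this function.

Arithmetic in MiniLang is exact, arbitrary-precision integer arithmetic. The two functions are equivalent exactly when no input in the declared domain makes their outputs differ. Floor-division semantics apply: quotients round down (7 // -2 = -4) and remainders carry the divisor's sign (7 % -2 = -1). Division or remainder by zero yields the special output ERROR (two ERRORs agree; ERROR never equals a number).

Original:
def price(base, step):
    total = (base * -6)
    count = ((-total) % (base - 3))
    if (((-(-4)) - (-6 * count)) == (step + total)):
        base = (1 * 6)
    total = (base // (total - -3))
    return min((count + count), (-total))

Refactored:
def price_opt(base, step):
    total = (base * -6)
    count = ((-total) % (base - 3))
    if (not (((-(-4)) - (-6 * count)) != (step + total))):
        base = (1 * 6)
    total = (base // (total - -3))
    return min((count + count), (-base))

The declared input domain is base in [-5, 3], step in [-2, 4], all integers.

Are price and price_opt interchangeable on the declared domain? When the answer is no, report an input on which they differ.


Try base=0, step=4.
price: total=0, then count=0, then (((-(-4)) - (-6 * count)) == (step + total)) is true, then base=6, then total=2, then returns -2
price_opt: total=0, then count=0, then (not (((-(-4)) - (-6 * count)) != (step + total))) is true, then base=6, then total=2, then returns -6
-2 and -6 differ, so these are not the same function on this domain.
verdict: not equivalent; witness: base=0, step=4


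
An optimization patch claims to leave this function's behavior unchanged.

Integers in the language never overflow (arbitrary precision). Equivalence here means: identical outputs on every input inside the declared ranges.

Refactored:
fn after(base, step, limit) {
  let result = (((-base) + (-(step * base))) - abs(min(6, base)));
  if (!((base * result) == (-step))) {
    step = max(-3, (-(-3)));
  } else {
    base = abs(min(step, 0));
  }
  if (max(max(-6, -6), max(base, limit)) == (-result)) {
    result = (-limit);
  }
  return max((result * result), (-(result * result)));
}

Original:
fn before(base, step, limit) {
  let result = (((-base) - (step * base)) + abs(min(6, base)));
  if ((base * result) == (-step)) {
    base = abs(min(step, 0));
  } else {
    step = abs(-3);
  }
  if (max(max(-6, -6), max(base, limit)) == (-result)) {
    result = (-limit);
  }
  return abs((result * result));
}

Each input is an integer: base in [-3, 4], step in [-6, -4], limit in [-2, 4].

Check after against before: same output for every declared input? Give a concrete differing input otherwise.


Consider the input base=-3, step=-6, limit=-2.
before: result becomes -12; next ((base * result) == (-step)) evaluates to false; next step becomes 3; next (max(max(-6, -6), max(base, limit)) == (-result)) evaluates to false; next final value 144
after: result becomes -18; next (!((base * result) == (-step))) evaluates to true; next step becomes 3; next (max(max(-6, -6), max(base, limit)) == (-result)) evaluates to false; next final value 324
144 against 324: the behavior changed.
verdict: not equivalent; witness: base=-3, step=-6, limit=-2


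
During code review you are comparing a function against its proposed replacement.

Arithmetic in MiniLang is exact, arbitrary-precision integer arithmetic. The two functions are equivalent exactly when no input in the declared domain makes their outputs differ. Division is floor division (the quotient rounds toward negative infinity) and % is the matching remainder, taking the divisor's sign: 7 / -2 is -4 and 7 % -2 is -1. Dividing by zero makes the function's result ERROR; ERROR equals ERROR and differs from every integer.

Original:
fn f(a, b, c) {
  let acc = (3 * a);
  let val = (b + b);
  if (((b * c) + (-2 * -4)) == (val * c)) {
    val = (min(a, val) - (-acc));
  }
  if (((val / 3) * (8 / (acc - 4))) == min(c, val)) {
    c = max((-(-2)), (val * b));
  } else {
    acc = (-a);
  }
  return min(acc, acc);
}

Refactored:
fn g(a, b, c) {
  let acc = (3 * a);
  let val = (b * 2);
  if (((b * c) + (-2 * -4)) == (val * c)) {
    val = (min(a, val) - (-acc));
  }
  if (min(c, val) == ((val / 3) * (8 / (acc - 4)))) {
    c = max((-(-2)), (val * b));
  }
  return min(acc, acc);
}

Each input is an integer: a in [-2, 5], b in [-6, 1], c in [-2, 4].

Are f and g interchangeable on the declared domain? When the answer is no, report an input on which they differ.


Not equivalent: a=-2, b=-6, c=-2 separates them (2 vs -6).
f: acc := -6 | val := -12 | (((b * c) + (-2 * -4)) == (val * c)): false | (((val / 3) * (8 / (acc - 4))) == min(c, val)): false | acc := 2 | result 2
g: acc := -6 | val := -12 | (((b * c) + (-2 * -4)) == (val * c)): false | (min(c, val) == ((val / 3) * (8 / (acc - 4)))): false | result -6
verdict: not equivalent; witness: a=-2, b=-6, c=-2
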